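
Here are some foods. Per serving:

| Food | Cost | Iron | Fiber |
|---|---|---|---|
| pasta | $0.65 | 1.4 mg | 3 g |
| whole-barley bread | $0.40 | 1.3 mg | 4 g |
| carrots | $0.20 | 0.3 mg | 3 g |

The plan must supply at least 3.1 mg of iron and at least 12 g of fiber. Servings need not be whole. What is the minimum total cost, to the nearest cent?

pasta only: max(3.1/1.4, 12/3) = 4 servings → $2.60.
whole-barley bread only: max(3.1/1.3, 12/4) = 3 servings → $1.20.
carrots only: max(3.1/0.3, 12/3) = 10.33 servings → $2.07.
pasta + whole-barley bread: intersection lies outside the first quadrant.
pasta + carrots with both tight: 1.727 servings and 2.273 servings → $1.58.
whole-barley bread + carrots with both tight: 2.111 servings and 1.185 servings → $1.08.
The minimum over all feasible corners is $1.08.

$1.08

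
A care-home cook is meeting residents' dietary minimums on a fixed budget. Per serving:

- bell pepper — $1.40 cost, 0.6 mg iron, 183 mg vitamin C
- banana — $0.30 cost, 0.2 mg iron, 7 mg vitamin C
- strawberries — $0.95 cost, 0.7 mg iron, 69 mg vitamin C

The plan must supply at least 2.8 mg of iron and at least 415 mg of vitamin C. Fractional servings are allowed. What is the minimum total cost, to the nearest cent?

$4.46

Minimising a linear cost over {iron ≥ 2.8, vitamin C ≥ 415, servings ≥ 0} — the optimum is at a vertex, using one or two foods.
bell pepper only: max(2.8/0.6, 415/183) = 4.667 servings → $6.53.
banana only: max(2.8/0.2, 415/7) = 59.29 servings → $17.79.
strawberries only: max(2.8/0.7, 415/69) = 6.014 servings → $5.71.
bell pepper + banana with both tight: 1.957 servings and 8.13 servings → $5.18.
bell pepper + strawberries with both tight: 1.122 servings and 3.038 servings → $4.46.
banana + strawberries: intersection lies outside the first quadrant.
Cheapest feasible corner: $4.46.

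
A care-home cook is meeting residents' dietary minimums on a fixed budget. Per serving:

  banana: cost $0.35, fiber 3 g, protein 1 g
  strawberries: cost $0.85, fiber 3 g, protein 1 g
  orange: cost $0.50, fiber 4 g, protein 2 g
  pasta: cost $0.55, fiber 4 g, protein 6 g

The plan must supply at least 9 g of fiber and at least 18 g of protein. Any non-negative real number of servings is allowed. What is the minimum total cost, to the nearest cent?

For a min-cost LP with two ≥-constraints, a basic feasible solution has at most two positive variables.
banana only: max(9/3, 18/1) = 18 servings → $6.30.
strawberries only: max(9/3, 18/1) = 18 servings → $15.30.
orange only: max(9/4, 18/2) = 9 servings → $4.50.
pasta only: max(9/4, 18/6) = 3 servings → $1.65.
banana + strawberries (both tight): parallel constraints — no distinct corner.
banana + orange: the both-tight solution has a negative serving — not a feasible corner.
banana + pasta with both targets exact would need a negative amount; discard.
strawberries + orange: intersection lies outside the first quadrant.
strawberries + pasta with both targets exact would need a negative amount; discard.
orange + pasta: the both-tight solution has a negative serving — not a feasible corner.
So the least-cost plan costs $1.65.

$1.65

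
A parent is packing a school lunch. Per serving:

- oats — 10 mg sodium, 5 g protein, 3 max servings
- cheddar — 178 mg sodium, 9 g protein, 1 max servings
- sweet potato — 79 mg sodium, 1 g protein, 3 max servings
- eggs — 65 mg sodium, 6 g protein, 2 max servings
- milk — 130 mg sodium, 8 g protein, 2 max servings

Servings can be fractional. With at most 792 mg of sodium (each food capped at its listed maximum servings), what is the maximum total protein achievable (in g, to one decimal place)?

54.5 g

Protein per mg sodium: oats 0.5, eggs 0.09231, milk 0.06154, cheddar 0.05056, sweet potato 0.01266.
Take 3 servings of oats: uses 30 mg sodium, +15.0 g protein (running total 15.0 g).
Take 2 servings of eggs: uses 130 mg sodium, +12.0 g protein (running total 27.0 g).
Take 2 servings of milk: uses 260 mg sodium, +16.0 g protein (running total 43.0 g).
Take 1 serving of cheddar: uses 178 mg sodium, +9.0 g protein (running total 52.0 g).
Take 2.456 servings of sweet potato: uses 194 mg sodium, +2.5 g protein (running total 54.5 g).
Greedy by best ratio exhausts the sodium allowance optimally: 54.5 g.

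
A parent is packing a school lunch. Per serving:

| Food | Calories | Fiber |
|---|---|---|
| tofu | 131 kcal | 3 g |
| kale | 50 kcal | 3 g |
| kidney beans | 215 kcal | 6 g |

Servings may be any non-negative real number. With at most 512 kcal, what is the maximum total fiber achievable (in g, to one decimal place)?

30.7 g

Fiber per kcal: kale 0.06, kidney beans 0.02791, tofu 0.0229.
With no serving limits, spend the whole calories allowance on kale: 512 kcal / 50 kcal × 3 g = 30.7 g.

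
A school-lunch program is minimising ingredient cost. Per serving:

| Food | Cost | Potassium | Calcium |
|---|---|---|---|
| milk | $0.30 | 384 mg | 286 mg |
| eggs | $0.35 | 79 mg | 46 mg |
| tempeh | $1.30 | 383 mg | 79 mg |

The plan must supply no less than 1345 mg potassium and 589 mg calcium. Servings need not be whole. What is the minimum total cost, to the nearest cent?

$1.05

This is a tiny linear program; its minimum lies at a vertex of the feasible set. List the vertices and price them.
milk only: max(1345/384, 589/286) = 3.503 servings → $1.05.
eggs only: max(1345/79, 589/46) = 17.03 servings → $5.96.
tempeh only: max(1345/383, 589/79) = 7.456 servings → $9.69.
milk + eggs: intersection lies outside the first quadrant.
milk + tempeh with both tight: 1.507 servings and 2.001 servings → $3.05.
eggs + tempeh with both tight: 10.49 servings and 1.348 servings → $5.42.
So the least-cost plan costs $1.05.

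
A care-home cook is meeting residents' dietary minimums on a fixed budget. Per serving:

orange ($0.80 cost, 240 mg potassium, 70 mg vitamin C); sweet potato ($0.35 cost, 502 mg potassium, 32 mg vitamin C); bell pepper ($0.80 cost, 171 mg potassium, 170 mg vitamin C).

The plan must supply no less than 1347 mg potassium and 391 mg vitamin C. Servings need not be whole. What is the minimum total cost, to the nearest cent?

$2.24

orange only: max(1347/240, 391/70) = 5.612 servings → $4.49.
sweet potato only: max(1347/502, 391/32) = 12.22 servings → $4.28.
bell pepper only: max(1347/171, 391/170) = 7.877 servings → $6.30.
orange + sweet potato with both tight: 5.578 servings and 0.01639 servings → $4.47.
orange + bell pepper with both targets exact would need a negative amount; discard.
sweet potato + bell pepper with both tight: 2.03 servings and 1.918 servings → $2.24.
Cheapest feasible corner: $2.24.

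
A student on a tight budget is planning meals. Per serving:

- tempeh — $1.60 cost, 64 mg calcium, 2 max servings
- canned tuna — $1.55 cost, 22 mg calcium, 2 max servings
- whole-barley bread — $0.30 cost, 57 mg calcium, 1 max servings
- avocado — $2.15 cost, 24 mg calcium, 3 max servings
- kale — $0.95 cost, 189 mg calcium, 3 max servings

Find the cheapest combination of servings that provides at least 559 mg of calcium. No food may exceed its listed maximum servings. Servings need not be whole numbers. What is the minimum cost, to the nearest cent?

$2.81

Cost per mg of calcium: kale $0.0050, whole-barley bread $0.0053, tempeh $0.0250, canned tuna $0.0705, avocado $0.0896.
Take 2.958 servings of kale: +559.0 mg calcium for $2.81 (total $2.81, still need 0.0 mg).
Filling from the cheapest source first is optimal under one linear minimum: $2.81.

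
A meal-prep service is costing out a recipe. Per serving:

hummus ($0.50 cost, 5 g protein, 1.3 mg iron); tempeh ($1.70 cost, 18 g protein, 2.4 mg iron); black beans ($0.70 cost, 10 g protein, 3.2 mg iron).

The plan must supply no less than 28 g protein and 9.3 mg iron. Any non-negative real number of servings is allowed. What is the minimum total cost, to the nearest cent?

$2.03

The cheapest plan sits at a corner of the feasible region — with two constraints it uses at most two foods.
hummus only: max(28/5, 9.3/1.3) = 7.154 servings → $3.58.
tempeh only: max(28/18, 9.3/2.4) = 3.875 servings → $6.59.
black beans only: max(28/10, 9.3/3.2) = 2.906 servings → $2.03.
hummus + tempeh with both targets exact would need a negative amount; discard.
hummus + black beans with both targets exact would need a negative amount; discard.
tempeh + black beans with both targets exact would need a negative amount; discard.
Cheapest feasible corner: $2.03.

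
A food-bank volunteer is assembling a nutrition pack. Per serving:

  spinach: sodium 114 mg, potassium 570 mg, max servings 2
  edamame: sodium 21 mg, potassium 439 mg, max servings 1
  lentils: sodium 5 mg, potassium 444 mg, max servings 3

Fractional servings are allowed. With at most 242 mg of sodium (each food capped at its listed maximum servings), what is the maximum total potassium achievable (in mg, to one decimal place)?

2801.0 mg

Potassium per mg sodium: lentils 88.8, edamame 20.9, spinach 5.
Take 3 servings of lentils: uses 15 mg sodium, +1332.0 mg potassium (running total 1332.0 mg).
Take 1 serving of edamame: uses 21 mg sodium, +439.0 mg potassium (running total 1771.0 mg).
Take 1.807 servings of spinach: uses 206 mg sodium, +1030.0 mg potassium (running total 2801.0 mg).
Greedy by best ratio exhausts the sodium allowance optimally: 2801.0 mg.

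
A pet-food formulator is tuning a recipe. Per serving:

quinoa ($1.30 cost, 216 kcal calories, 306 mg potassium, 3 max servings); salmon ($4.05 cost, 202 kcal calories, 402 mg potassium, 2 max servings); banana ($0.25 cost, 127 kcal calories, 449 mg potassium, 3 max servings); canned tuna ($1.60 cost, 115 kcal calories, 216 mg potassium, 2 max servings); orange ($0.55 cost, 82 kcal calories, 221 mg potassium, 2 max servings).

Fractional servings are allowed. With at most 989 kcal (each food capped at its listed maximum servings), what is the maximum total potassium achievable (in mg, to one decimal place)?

Potassium per kcal: banana 3.535, orange 2.695, salmon 1.99, canned tuna 1.878, quinoa 1.417.
Take 3 servings of banana: uses 381 kcal, +1347.0 mg potassium (running total 1347.0 mg).
Take 2 servings of orange: uses 164 kcal, +442.0 mg potassium (running total 1789.0 mg).
Take 2 servings of salmon: uses 404 kcal, +804.0 mg potassium (running total 2593.0 mg).
Take 0.3478 servings of canned tuna: uses 40 kcal, +75.1 mg potassium (running total 2668.1 mg).
Filling greedily by potassium-per-kcal is optimal for one linear limit, giving 2668.1 mg.

2668.1 mg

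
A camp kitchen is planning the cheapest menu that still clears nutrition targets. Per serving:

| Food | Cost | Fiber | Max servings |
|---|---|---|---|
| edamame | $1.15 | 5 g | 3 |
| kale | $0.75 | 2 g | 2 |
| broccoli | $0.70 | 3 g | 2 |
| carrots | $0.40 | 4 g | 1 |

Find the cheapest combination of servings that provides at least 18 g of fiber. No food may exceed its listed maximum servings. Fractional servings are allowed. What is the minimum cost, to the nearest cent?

Cost per g of fiber: carrots $0.1000, edamame $0.2300, broccoli $0.2333, kale $0.3750.
Take 1 serving of carrots: +4.0 g fiber for $0.40 (total $0.40, still need 14.0 g).
Take 2.8 servings of edamame: +14.0 g fiber for $3.22 (total $3.62, still need 0.0 g).
Filling from the cheapest source first is optimal under one linear minimum: $3.62.

$3.62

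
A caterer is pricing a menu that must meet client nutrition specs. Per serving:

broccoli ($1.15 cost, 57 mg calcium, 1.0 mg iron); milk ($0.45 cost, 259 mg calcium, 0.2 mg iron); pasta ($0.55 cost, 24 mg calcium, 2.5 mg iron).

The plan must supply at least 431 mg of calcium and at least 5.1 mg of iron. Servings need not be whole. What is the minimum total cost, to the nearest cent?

A basic optimal solution has at most two foods positive. Try each food alone and each pair with both targets met exactly.
broccoli only: max(431/57, 5.1/1.0) = 7.561 servings → $8.70.
milk only: max(431/259, 5.1/0.2) = 25.5 servings → $11.47.
pasta only: max(431/24, 5.1/2.5) = 17.96 servings → $9.88.
broccoli + milk with both tight: 4.987 servings and 0.5666 servings → $5.99.
broccoli + pasta: the both-tight solution has a negative serving — not a feasible corner.
milk + pasta with both tight: 1.486 servings and 1.921 servings → $1.73.
The minimum over all feasible corners is $1.73.

$1.73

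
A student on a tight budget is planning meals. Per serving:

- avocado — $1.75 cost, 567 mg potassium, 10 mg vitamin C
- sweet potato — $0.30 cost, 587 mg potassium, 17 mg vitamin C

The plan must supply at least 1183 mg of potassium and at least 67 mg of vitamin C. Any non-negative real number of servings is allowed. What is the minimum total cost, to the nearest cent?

For a min-cost LP with two ≥-constraints, a basic feasible solution has at most two positive variables.
avocado only: max(1183/567, 67/10) = 6.7 servings → $11.72.
sweet potato only: max(1183/587, 67/17) = 3.941 servings → $1.18.
avocado + sweet potato with both targets exact would need a negative amount; discard.
Cheapest feasible corner: $1.18.

$1.18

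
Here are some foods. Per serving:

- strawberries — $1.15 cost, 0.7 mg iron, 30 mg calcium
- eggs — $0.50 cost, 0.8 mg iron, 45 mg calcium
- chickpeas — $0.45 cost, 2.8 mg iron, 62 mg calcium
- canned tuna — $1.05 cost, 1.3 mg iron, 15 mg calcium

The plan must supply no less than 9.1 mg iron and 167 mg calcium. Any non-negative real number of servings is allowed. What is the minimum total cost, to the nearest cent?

$1.46

Compare the cost at each extreme point of the feasible region.
strawberries only: max(9.1/0.7, 167/30) = 13 servings → $14.95.
eggs only: max(9.1/0.8, 167/45) = 11.38 servings → $5.69.
chickpeas only: max(9.1/2.8, 167/62) = 3.25 servings → $1.46.
canned tuna only: max(9.1/1.3, 167/15) = 11.13 servings → $11.69.
strawberries + eggs with both targets exact would need a negative amount; discard.
strawberries + chickpeas: intersection lies outside the first quadrant.
strawberries + canned tuna with both tight: 2.828 servings and 5.477 servings → $9.00.
eggs + chickpeas with both targets exact would need a negative amount; discard.
eggs + canned tuna with both tight: 1.733 servings and 5.933 servings → $7.10.
chickpeas + canned tuna with both tight: 2.088 servings and 2.503 servings → $3.57.
Cheapest feasible corner: $1.46.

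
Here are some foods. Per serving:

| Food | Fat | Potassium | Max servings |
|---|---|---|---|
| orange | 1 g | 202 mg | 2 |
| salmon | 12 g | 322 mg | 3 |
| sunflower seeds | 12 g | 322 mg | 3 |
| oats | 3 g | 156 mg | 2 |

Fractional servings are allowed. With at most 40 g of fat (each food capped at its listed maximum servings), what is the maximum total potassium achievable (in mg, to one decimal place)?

1574.7 mg

Potassium per g fat: orange 202, oats 52, salmon 26.83, sunflower seeds 26.83.
Take 2 servings of orange: uses 2 g fat, +404.0 mg potassium (running total 404.0 mg).
Take 2 servings of oats: uses 6 g fat, +312.0 mg potassium (running total 716.0 mg).
Take 2.667 servings of salmon: uses 32 g fat, +858.7 mg potassium (running total 1574.7 mg).
Greedy by best ratio exhausts the fat allowance optimally: 1574.7 mg.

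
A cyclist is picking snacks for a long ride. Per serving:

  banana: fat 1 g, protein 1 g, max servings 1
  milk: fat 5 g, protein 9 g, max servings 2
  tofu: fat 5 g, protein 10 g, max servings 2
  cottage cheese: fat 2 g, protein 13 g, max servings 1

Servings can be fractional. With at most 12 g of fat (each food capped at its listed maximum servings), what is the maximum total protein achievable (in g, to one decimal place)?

Protein per g fat: cottage cheese 6.5, tofu 2, milk 1.8, banana 1.
Take 1 serving of cottage cheese: uses 2 g fat, +13.0 g protein (running total 13.0 g).
Take 2 servings of tofu: uses 10 g fat, +20.0 g protein (running total 33.0 g).
Filling greedily by protein-per-g fat is optimal for one linear limit, giving 33.0 g.

33.0 g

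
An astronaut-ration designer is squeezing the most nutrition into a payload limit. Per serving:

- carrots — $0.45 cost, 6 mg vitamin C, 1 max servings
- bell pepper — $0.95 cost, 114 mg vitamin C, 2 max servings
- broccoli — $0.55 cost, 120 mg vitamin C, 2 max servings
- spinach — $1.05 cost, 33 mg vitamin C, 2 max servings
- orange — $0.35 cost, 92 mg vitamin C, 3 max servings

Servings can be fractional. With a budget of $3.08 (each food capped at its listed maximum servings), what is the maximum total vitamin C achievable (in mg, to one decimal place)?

Vitamin C per dollar: orange 262.9, broccoli 218.2, bell pepper 120, spinach 31.43, carrots 13.33.
Take 3 servings of orange: spends $1.05, +276.0 mg vitamin C (running total 276.0 mg).
Take 2 servings of broccoli: spends $1.10, +240.0 mg vitamin C (running total 516.0 mg).
Take 0.9789 servings of bell pepper: spends $0.93, +111.6 mg vitamin C (running total 627.6 mg).
Filling greedily by vitamin C-per-dollar is optimal for one linear limit, giving 627.6 mg.

627.6 mg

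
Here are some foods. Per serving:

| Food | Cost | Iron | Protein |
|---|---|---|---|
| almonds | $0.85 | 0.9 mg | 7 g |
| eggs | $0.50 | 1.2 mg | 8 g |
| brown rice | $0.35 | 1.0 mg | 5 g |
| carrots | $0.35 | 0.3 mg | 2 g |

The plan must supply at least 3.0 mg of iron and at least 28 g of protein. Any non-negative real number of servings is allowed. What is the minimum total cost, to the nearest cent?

This is a tiny linear program; its minimum lies at a vertex of the feasible set. List the vertices and price them.
almonds only: max(3.0/0.9, 28/7) = 4 servings → $3.40.
eggs only: max(3.0/1.2, 28/8) = 3.5 servings → $1.75.
brown rice only: max(3.0/1.0, 28/5) = 5.6 servings → $1.96.
carrots only: max(3.0/0.3, 28/2) = 14 servings → $4.90.
almonds + eggs: the both-tight solution has a negative serving — not a feasible corner.
almonds + brown rice with both targets exact would need a negative amount; discard.
almonds + carrots: intersection lies outside the first quadrant.
eggs + brown rice: the both-tight solution has a negative serving — not a feasible corner.
eggs + carrots (both tight): parallel constraints — no distinct corner.
brown rice + carrots with both targets exact would need a negative amount; discard.
The minimum over all feasible corners is $1.75.

$1.75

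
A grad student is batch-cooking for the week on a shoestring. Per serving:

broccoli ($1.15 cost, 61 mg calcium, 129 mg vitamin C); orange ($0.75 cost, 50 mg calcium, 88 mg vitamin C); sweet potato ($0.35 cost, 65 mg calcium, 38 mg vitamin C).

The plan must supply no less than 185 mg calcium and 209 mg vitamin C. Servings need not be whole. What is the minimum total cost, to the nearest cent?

With two linear requirements the optimum uses one or two foods; enumerate the corners.
broccoli only: max(185/61, 209/129) = 3.033 servings → $3.49.
orange only: max(185/50, 209/88) = 3.7 servings → $2.77.
sweet potato only: max(185/65, 209/38) = 5.5 servings → $1.93.
broccoli + orange: intersection lies outside the first quadrant.
broccoli + sweet potato with both tight: 1.08 servings and 1.832 servings → $1.88.
orange + sweet potato with both tight: 1.716 servings and 1.526 servings → $1.82.
Cheapest feasible corner: $1.82.

$1.82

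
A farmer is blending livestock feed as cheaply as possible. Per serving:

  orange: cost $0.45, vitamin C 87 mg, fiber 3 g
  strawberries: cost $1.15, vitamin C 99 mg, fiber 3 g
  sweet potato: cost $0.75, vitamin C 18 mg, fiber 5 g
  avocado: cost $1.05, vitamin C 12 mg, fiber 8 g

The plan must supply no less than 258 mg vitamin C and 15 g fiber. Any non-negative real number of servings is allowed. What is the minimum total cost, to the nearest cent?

$2.13

With two linear requirements the optimum uses one or two foods; enumerate the corners.
orange only: max(258/87, 15/3) = 5 servings → $2.25.
strawberries only: max(258/99, 15/3) = 5 servings → $5.75.
sweet potato only: max(258/18, 15/5) = 14.33 servings → $10.75.
avocado only: max(258/12, 15/8) = 21.5 servings → $22.57.
orange + strawberries with both targets exact would need a negative amount; discard.
orange + sweet potato with both tight: 2.677 servings and 1.394 servings → $2.25.
orange + avocado with both tight: 2.855 servings and 0.8045 servings → $2.13.
strawberries + sweet potato with both tight: 2.313 servings and 1.612 servings → $3.87.
strawberries + avocado with both tight: 2.492 servings and 0.9405 servings → $3.85.
sweet potato + avocado: intersection lies outside the first quadrant.
The minimum over all feasible corners is $2.13.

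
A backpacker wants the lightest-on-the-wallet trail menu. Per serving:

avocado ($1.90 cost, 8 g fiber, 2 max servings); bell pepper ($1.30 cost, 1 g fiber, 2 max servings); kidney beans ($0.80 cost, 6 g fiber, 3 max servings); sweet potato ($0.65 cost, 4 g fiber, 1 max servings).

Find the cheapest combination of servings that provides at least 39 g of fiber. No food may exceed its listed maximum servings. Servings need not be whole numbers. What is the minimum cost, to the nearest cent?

$8.15

Cost per g of fiber: kidney beans $0.1333, sweet potato $0.1625, avocado $0.2375, bell pepper $1.3000.
Take 3 servings of kidney beans: +18.0 g fiber for $2.40 (total $2.40, still need 21.0 g).
Take 1 serving of sweet potato: +4.0 g fiber for $0.65 (total $3.05, still need 17.0 g).
Take 2 servings of avocado: +16.0 g fiber for $3.80 (total $6.85, still need 1.0 g).
Take 1 serving of bell pepper: +1.0 g fiber for $1.30 (total $8.15, still need 0.0 g).
Filling from the cheapest source first is optimal under one linear minimum: $8.15.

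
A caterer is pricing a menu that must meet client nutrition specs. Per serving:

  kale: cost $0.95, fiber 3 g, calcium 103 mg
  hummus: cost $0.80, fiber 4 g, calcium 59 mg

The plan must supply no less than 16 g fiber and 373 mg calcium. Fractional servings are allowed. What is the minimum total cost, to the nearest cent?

This is a tiny linear program; its minimum lies at a vertex of the feasible set. List the vertices and price them.
kale only: max(16/3, 373/103) = 5.333 servings → $5.07.
hummus only: max(16/4, 373/59) = 6.322 servings → $5.06.
kale + hummus with both tight: 2.332 servings and 2.251 servings → $4.02.
The minimum over all feasible corners is $4.02.

$4.02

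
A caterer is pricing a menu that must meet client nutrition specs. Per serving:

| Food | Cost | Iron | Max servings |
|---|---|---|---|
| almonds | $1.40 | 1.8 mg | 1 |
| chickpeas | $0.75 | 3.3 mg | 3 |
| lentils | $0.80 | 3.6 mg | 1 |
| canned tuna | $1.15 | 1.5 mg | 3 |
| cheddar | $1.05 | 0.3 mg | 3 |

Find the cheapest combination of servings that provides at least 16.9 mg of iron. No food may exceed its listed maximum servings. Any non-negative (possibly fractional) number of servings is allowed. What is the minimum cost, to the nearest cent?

Cost per mg of iron: lentils $0.2222, chickpeas $0.2273, canned tuna $0.7667, almonds $0.7778, cheddar $3.5000.
Take 1 serving of lentils: +3.6 mg iron for $0.80 (total $0.80, still need 13.3 mg).
Take 3 servings of chickpeas: +9.9 mg iron for $2.25 (total $3.05, still need 3.4 mg).
Take 2.267 servings of canned tuna: +3.4 mg iron for $2.61 (total $5.66, still need 0.0 mg).
Greedy by cheapest-per-mg is optimal for a single linear constraint, so the minimum cost is $5.66.

$5.66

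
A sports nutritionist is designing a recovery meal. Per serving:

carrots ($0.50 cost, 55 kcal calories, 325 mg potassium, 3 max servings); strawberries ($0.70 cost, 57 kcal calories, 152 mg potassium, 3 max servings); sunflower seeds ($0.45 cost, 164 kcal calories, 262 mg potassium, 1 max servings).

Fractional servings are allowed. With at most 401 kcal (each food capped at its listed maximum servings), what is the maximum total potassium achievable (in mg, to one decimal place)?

Potassium per kcal: carrots 5.909, strawberries 2.667, sunflower seeds 1.598.
Take 3 servings of carrots: uses 165 kcal, +975.0 mg potassium (running total 975.0 mg).
Take 3 servings of strawberries: uses 171 kcal, +456.0 mg potassium (running total 1431.0 mg).
Take 0.3963 servings of sunflower seeds: uses 65 kcal, +103.8 mg potassium (running total 1534.8 mg).
Greedy by best ratio exhausts the calories allowance optimally: 1534.8 mg.

1534.8 mg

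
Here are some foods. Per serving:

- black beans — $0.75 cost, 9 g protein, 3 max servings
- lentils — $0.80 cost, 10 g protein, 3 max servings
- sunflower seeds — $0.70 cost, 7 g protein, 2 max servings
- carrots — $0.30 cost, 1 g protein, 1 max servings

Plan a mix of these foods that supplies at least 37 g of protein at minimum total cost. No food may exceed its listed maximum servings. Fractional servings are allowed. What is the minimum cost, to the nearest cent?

Cost per g of protein: lentils $0.0800, black beans $0.0833, sunflower seeds $0.1000, carrots $0.3000.
Take 3 servings of lentils: +30.0 g protein for $2.40 (total $2.40, still need 7.0 g).
Take 0.7778 servings of black beans: +7.0 g protein for $0.58 (total $2.98, still need 0.0 g).
Filling from the cheapest source first is optimal under one linear minimum: $2.98.

$2.98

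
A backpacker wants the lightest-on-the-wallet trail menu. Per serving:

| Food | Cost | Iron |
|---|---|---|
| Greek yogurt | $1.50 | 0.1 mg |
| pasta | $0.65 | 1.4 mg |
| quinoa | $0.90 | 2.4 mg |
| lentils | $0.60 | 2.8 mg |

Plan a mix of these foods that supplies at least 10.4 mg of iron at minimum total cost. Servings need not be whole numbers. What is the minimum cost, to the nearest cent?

$2.23

Cost per mg of iron: lentils $0.2143, quinoa $0.3750, pasta $0.4643, Greek yogurt $15.0000.
With no serving limits, use only lentils: 10.4 mg / 2.8 mg = 3.714 servings × $0.60 = $2.23.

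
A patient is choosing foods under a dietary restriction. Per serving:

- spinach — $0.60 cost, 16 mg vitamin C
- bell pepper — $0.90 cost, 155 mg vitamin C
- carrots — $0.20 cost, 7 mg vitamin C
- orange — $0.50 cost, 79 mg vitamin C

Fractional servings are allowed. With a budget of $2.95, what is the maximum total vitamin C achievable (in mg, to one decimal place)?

508.1 mg

Vitamin C per dollar: bell pepper 172.2, orange 158, carrots 35, spinach 26.67.
With no serving limits, spend the whole cost allowance on bell pepper: $2.95 / $0.90 × 155 mg = 508.1 mg.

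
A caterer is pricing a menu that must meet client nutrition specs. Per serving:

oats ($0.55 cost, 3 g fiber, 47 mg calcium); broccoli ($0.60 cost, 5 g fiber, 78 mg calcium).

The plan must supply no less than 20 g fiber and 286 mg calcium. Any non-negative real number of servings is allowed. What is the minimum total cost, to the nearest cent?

$2.40

For a min-cost LP with two ≥-constraints, a basic feasible solution has at most two positive variables.
oats only: max(20/3, 286/47) = 6.667 servings → $3.67.
broccoli only: max(20/5, 286/78) = 4 servings → $2.40.
oats + broccoli with both targets exact would need a negative amount; discard.
The minimum over all feasible corners is $2.40.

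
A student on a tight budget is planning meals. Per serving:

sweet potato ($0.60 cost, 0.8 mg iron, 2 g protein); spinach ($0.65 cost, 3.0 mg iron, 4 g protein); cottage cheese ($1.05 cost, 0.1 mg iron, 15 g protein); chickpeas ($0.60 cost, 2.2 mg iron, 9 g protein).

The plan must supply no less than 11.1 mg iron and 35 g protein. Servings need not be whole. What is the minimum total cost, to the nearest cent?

This is a tiny linear program; its minimum lies at a vertex of the feasible set. List the vertices and price them.
sweet potato only: max(11.1/0.8, 35/2) = 17.5 servings → $10.50.
spinach only: max(11.1/3.0, 35/4) = 8.75 servings → $5.69.
cottage cheese only: max(11.1/0.1, 35/15) = 111 servings → $116.55.
chickpeas only: max(11.1/2.2, 35/9) = 5.045 servings → $3.03.
sweet potato + spinach: intersection lies outside the first quadrant.
sweet potato + cottage cheese with both tight: 13.81 servings and 0.4915 servings → $8.80.
sweet potato + chickpeas with both tight: 8.179 servings and 2.071 servings → $6.15.
spinach + cottage cheese with both tight: 3.655 servings and 1.359 servings → $3.80.
spinach + chickpeas with both tight: 1.258 servings and 3.33 servings → $2.82.
cottage cheese + chickpeas: the both-tight solution has a negative serving — not a feasible corner.
The minimum over all feasible corners is $2.82.

$2.82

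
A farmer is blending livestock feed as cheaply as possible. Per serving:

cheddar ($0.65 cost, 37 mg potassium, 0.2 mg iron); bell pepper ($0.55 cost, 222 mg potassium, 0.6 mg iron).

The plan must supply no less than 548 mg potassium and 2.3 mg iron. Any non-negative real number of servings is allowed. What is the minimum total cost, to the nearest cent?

Check every corner: each single food scaled to meet both minima, and each pair solved so both constraints bind.
cheddar only: max(548/37, 2.3/0.2) = 14.81 servings → $9.63.
bell pepper only: max(548/222, 2.3/0.6) = 3.833 servings → $2.11.
cheddar + bell pepper with both tight: 8.189 servings and 1.104 servings → $5.93.
So the least-cost plan costs $2.11.

$2.11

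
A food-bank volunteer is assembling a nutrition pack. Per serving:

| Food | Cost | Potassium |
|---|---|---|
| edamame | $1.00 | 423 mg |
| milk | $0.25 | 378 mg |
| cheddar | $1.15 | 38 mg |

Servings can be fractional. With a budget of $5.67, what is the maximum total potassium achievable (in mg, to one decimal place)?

8573.0 mg

Potassium per dollar: milk 1512, edamame 423, cheddar 33.04.
With no serving limits, spend the whole cost allowance on milk: $5.67 / $0.25 × 378 mg = 8573.0 mg.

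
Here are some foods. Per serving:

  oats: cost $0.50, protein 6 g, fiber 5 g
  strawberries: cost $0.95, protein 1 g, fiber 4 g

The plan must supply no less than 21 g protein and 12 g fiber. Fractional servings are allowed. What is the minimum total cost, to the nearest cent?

$1.75

With two linear requirements the optimum uses one or two foods; enumerate the corners.
oats only: max(21/6, 12/5) = 3.5 servings → $1.75.
strawberries only: max(21/1, 12/4) = 21 servings → $19.95.
oats + strawberries: intersection lies outside the first quadrant.
So the least-cost plan costs $1.75.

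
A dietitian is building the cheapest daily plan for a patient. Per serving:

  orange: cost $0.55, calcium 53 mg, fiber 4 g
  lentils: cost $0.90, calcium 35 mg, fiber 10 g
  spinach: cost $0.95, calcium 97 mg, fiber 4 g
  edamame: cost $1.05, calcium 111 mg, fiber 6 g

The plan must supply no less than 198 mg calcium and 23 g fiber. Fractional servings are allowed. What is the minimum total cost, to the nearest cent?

Check every corner: each single food scaled to meet both minima, and each pair solved so both constraints bind.
orange only: max(198/53, 23/4) = 5.75 servings → $3.16.
lentils only: max(198/35, 23/10) = 5.657 servings → $5.09.
spinach only: max(198/97, 23/4) = 5.75 servings → $5.46.
edamame only: max(198/111, 23/6) = 3.833 servings → $4.03.
orange + lentils with both tight: 3.013 servings and 1.095 servings → $2.64.
orange + spinach with both targets exact would need a negative amount; discard.
orange + edamame: intersection lies outside the first quadrant.
lentils + spinach with both tight: 1.734 servings and 1.416 servings → $2.91.
lentils + edamame with both tight: 1.517 servings and 1.306 servings → $2.74.
spinach + edamame: intersection lies outside the first quadrant.
Cheapest feasible corner: $2.64.

$2.64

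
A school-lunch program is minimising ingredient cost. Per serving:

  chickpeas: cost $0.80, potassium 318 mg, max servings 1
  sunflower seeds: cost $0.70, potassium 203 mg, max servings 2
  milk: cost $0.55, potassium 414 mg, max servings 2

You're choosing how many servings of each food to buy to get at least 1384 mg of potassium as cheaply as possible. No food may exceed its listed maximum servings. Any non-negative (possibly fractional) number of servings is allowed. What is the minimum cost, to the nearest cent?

Cost per mg of potassium: milk $0.0013, chickpeas $0.0025, sunflower seeds $0.0034.
Take 2 servings of milk: +828.0 mg potassium for $1.10 (total $1.10, still need 556.0 mg).
Take 1 serving of chickpeas: +318.0 mg potassium for $0.80 (total $1.90, still need 238.0 mg).
Take 1.172 servings of sunflower seeds: +238.0 mg potassium for $0.82 (total $2.72, still need 0.0 mg).
Filling from the cheapest source first is optimal under one linear minimum: $2.72.

$2.72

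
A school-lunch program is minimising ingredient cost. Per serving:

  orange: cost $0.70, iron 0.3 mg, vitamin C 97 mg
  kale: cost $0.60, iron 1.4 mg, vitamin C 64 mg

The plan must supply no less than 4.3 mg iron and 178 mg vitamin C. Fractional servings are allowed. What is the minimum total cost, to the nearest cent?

Two binding constraints pin down two serving amounts, so the optimal mix uses at most two foods. The candidates are each food alone (scaled to the tighter of iron/vitamin C) and each pair with both constraints tight.
orange only: max(4.3/0.3, 178/97) = 14.33 servings → $10.03.
kale only: max(4.3/1.4, 178/64) = 3.071 servings → $1.84.
orange + kale with both targets exact would need a negative amount; discard.
So the least-cost plan costs $1.84.

$1.84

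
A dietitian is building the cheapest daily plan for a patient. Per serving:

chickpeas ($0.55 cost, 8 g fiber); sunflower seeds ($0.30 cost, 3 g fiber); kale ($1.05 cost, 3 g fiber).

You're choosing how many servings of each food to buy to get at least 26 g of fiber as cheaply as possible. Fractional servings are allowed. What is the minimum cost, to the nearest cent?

$1.79

Cost per g of fiber: chickpeas $0.0688, sunflower seeds $0.1000, kale $0.3500.
With no serving limits, use only chickpeas: 26 g / 8 g = 3.25 servings × $0.55 = $1.79.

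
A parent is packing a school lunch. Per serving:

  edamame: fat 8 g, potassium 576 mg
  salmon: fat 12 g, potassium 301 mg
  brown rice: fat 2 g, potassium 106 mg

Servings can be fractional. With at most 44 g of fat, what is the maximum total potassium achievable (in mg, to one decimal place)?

3168.0 mg

Potassium per g fat: edamame 72, brown rice 53, salmon 25.08.
With no serving limits, spend the whole fat allowance on edamame: 44 g / 8 g × 576 mg = 3168.0 mg.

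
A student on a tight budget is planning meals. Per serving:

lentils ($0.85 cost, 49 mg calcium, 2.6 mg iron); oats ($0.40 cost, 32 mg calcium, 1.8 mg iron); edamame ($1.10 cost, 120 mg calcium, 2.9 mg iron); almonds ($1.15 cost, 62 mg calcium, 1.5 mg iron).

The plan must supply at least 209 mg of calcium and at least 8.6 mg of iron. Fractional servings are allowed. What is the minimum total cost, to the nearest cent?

$2.28

A basic optimal solution has at most two foods positive. Try each food alone and each pair with both targets met exactly.
lentils only: max(209/49, 8.6/2.6) = 4.265 servings → $3.63.
oats only: max(209/32, 8.6/1.8) = 6.531 servings → $2.61.
edamame only: max(209/120, 8.6/2.9) = 2.966 servings → $3.26.
almonds only: max(209/62, 8.6/1.5) = 5.733 servings → $6.59.
lentils + oats with both targets exact would need a negative amount; discard.
lentils + edamame with both tight: 2.507 servings and 0.7181 servings → $2.92.
lentils + almonds with both tight: 2.505 servings and 1.391 servings → $3.73.
oats + edamame with both tight: 3.457 servings and 0.8198 servings → $2.28.
oats + almonds with both tight: 3.454 servings and 1.588 servings → $3.21.
edamame + almonds: intersection lies outside the first quadrant.
Cheapest feasible corner: $2.28.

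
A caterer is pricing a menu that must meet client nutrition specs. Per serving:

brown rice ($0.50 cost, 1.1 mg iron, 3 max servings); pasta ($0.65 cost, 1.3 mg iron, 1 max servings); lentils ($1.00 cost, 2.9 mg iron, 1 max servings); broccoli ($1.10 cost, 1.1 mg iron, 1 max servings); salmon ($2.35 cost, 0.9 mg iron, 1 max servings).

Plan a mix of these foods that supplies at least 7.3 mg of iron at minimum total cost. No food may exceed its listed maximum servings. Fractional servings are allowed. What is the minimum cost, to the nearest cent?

Cost per mg of iron: lentils $0.3448, brown rice $0.4545, pasta $0.5000, broccoli $1.0000, salmon $2.6111.
Take 1 serving of lentils: +2.9 mg iron for $1.00 (total $1.00, still need 4.4 mg).
Take 3 servings of brown rice: +3.3 mg iron for $1.50 (total $2.50, still need 1.1 mg).
Take 0.8462 servings of pasta: +1.1 mg iron for $0.55 (total $3.05, still need 0.0 mg).
Filling from the cheapest source first is optimal under one linear minimum: $3.05.

$3.05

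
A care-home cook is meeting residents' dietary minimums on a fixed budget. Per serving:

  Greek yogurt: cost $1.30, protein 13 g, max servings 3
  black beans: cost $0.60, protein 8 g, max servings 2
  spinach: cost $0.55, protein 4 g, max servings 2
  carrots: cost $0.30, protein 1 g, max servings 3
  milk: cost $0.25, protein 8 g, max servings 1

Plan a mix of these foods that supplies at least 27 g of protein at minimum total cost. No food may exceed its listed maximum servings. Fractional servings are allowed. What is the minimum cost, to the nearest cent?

Cost per g of protein: milk $0.0312, black beans $0.0750, Greek yogurt $0.1000, spinach $0.1375, carrots $0.3000.
Take 1 serving of milk: +8.0 g protein for $0.25 (total $0.25, still need 19.0 g).
Take 2 servings of black beans: +16.0 g protein for $1.20 (total $1.45, still need 3.0 g).
Take 0.2308 servings of Greek yogurt: +3.0 g protein for $0.30 (total $1.75, still need 0.0 g).
Greedy by cheapest-per-g is optimal for a single linear constraint, so the minimum cost is $1.75.

$1.75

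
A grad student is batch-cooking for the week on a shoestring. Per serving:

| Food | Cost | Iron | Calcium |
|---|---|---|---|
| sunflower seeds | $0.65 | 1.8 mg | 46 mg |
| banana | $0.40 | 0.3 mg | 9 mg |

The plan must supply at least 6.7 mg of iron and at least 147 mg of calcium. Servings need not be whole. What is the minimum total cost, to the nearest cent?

Two binding constraints pin down two serving amounts, so the optimal mix uses at most two foods. The candidates are each food alone (scaled to the tighter of iron/calcium) and each pair with both constraints tight.
sunflower seeds only: max(6.7/1.8, 147/46) = 3.722 servings → $2.42.
banana only: max(6.7/0.3, 147/9) = 22.33 servings → $8.93.
sunflower seeds + banana: the both-tight solution has a negative serving — not a feasible corner.
The minimum over all feasible corners is $2.42.

$2.42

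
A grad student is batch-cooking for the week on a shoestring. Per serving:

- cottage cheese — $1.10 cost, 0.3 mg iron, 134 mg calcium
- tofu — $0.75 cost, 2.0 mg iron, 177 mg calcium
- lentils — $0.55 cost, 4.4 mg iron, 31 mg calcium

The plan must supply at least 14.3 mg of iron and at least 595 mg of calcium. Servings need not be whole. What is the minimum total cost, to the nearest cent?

A basic optimal solution has at most two foods positive. Try each food alone and each pair with both targets met exactly.
cottage cheese only: max(14.3/0.3, 595/134) = 47.67 servings → $52.43.
tofu only: max(14.3/2.0, 595/177) = 7.15 servings → $5.36.
lentils only: max(14.3/4.4, 595/31) = 19.19 servings → $10.56.
cottage cheese + tofu with both targets exact would need a negative amount; discard.
cottage cheese + lentils with both tight: 3.748 servings and 2.994 servings → $5.77.
tofu + lentils with both tight: 3.034 servings and 1.871 servings → $3.30.
Cheapest feasible corner: $3.30.

$3.30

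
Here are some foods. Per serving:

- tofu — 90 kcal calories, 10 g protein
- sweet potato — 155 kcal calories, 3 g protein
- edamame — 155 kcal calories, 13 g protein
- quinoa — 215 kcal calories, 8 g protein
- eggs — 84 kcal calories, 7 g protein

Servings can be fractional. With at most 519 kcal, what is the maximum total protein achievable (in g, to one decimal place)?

57.7 g

Protein per kcal: tofu 0.1111, edamame 0.08387, eggs 0.08333, quinoa 0.03721, sweet potato 0.01935.
With no serving limits, spend the whole calories allowance on tofu: 519 kcal / 90 kcal × 10 g = 57.7 g.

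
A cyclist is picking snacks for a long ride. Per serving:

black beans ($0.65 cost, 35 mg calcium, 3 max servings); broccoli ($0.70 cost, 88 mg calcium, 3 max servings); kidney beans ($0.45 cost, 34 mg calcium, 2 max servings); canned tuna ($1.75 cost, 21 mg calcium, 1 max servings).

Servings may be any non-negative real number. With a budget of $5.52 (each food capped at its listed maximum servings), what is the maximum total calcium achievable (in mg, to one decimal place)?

Calcium per dollar: broccoli 125.7, kidney beans 75.56, black beans 53.85, canned tuna 12.
Take 3 servings of broccoli: spends $2.10, +264.0 mg calcium (running total 264.0 mg).
Take 2 servings of kidney beans: spends $0.90, +68.0 mg calcium (running total 332.0 mg).
Take 3 servings of black beans: spends $1.95, +105.0 mg calcium (running total 437.0 mg).
Take 0.3257 servings of canned tuna: spends $0.57, +6.8 mg calcium (running total 443.8 mg).
Filling greedily by calcium-per-dollar is optimal for one linear limit, giving 443.8 mg.

443.8 mg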